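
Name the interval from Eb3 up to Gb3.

The letter names run E→G, a span of 2 letter steps, so the interval is some kind of third.
Eb to Gb is 3 semitones. A major third is 4, so 3 makes it minor.

minor third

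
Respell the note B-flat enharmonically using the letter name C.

Plain C sits 2 semitones above Bb, so on the letter C the same pitch needs a double flat: Cbb.

Cbb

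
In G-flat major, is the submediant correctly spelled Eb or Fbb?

Each scale degree takes a distinct letter name. Degree 6 of a scale on G must use the letter E.
Eb and Fbb are enharmonically the same pitch, but only Eb uses the letter E, so it is the correct spelling here.

Eb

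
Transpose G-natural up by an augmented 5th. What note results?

D#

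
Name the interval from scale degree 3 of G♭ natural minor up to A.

Scale degree 3 of Gb natural minor is Bbb.
Bbb up to A: letters B→A make it a seventh; 12 semitones makes it augmented.

augmented seventh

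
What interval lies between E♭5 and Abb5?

Counting letters E–F–G–A gives a fourth.
Eb→Abb = 4 semitones, 1 narrower than the perfect fourth (5), so diminished.

diminished fourth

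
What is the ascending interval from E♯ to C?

Counting letters E–F–G–A–B–C gives a sixth.
E#→C = 7 semitones, 2 narrower than the major sixth (9), so diminished.

diminished sixth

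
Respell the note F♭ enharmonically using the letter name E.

Plain E sits at the same pitch as Fb, so on the letter E the same pitch needs a natural: E.

E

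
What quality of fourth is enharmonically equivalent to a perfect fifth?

doubly augmented

A perfect fifth spans 7 semitones.
A fourth spanning 7 semitones is doubly augmented (the perfect fourth is 5).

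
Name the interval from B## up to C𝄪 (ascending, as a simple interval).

minor second

The letter names run B→C, a span of 1 letter step, so the interval is some kind of second.
B## to C## is 1 semitone. A major second is 2, so 1 makes it minor.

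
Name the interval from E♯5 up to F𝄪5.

The letter names run E→F, a span of 1 letter step, so the interval is some kind of second.
E# to F## is 2 semitones. A major second is 2, so 2 makes it major.

major second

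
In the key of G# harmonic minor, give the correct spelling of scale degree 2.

A#

Degree 2 takes the letter 1 step above G, which is A.
In harmonic minor, degree 2 sits 2 semitones above the tonic. G# + 2 semitones is pitch class 10, spelled on A as A#.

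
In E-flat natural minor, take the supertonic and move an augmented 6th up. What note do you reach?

The supertonic of Eb natural minor is F.
An augmented sixth (10 semitones) above F lands on the letter D, giving D#.

D#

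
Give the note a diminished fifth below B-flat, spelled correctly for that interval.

E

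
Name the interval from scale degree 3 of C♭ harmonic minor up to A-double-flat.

perfect fourth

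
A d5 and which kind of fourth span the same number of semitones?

A diminished fifth spans 6 semitones.
A fourth spanning 6 semitones is augmented (the perfect fourth is 5).

augmented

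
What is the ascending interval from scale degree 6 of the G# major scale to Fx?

major second

Scale degree 6 of G# major is E#.
E# up to F##: letters E→F make it a second; 2 semitones makes it major.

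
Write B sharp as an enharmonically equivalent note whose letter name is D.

Dbb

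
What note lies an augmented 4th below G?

A fourth below G lands on the letter D.
An augmented fourth spans 6 semitones, so G moves to pitch class 1. On the letter D that is Db.

Db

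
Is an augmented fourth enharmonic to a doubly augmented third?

An augmented fourth spans 6 semitones; a doubly augmented third spans 6.
They are enharmonically equivalent.

Yes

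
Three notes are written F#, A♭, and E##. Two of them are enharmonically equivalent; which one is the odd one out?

Ab

In 12-tone equal temperament, enharmonic equivalents share a pitch class. F# is pitch class 6; Ab is pitch class 8; E## is pitch class 6.
F# and E## share pitch class 6, while Ab is pitch class 8.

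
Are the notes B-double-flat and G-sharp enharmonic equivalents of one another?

No

Two spellings are enharmonically equivalent only if they share a pitch class.
Here Bbb → 9, G# → 8; 8 ≠ 9, so they are not.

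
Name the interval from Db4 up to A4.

The letter names run D→A, a span of 4 letter steps, so the interval is some kind of fifth.
Db to A is 8 semitones. A perfect fifth is 7, so 8 makes it augmented.

augmented fifth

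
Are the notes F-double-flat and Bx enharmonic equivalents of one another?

Fbb is pitch class 3; B## is pitch class 1.
The pitch classes differ (3 vs. 1), so they are not enharmonic equivalents.

No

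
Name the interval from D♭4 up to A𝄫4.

diminished fifth

The letter names run D→A, a span of 4 letter steps, so the interval is some kind of fifth.
Db to Abb is 6 semitones. A perfect fifth is 7, so 6 makes it diminished.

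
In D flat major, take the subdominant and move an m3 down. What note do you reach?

Eb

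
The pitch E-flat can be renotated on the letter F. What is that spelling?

Eb is pitch class 3. The letter F alone is pitch class 5.
To reach pitch class 3 from F requires an offset of -2 semitones, i.e. double flat: Fbb.

Fbb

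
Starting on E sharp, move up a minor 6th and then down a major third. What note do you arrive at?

A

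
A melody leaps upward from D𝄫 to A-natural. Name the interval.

doubly augmented fifth

The letter names run D→A, a span of 4 letter steps, so the interval is some kind of fifth.
Dbb to A is 9 semitones. A perfect fifth is 7, so 9 makes it doubly augmented.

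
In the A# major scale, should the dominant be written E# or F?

E#

Each scale degree takes a distinct letter name. Degree 5 of a scale on A must use the letter E.
E# and F are enharmonically the same pitch, but only E# uses the letter E, so it is the correct spelling here.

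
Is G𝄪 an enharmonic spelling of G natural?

Two spellings are enharmonically equivalent only if they share a pitch class.
Here G## → 9, G → 7; 7 ≠ 9, so they are not.

No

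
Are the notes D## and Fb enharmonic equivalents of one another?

D## is pitch class 4; Fb is pitch class 4.
All spellings map to pitch class 4, so they are enharmonically equivalent.

Yes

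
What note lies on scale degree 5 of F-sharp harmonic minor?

The F# harmonic minor scale runs F# G# A B C# D E#.
Degree 5 is C#.

C#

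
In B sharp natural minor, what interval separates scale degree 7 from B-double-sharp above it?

augmented second

Scale degree 7 of B# natural minor is A#.
A# up to B##: letters A→B make it a second; 3 semitones makes it augmented.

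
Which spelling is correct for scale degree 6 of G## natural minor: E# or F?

E#

Each scale degree takes a distinct letter name. Degree 6 of a scale on G must use the letter E.
E# and F are enharmonically the same pitch, but only E# uses the letter E, so it is the correct spelling here.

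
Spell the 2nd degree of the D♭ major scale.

Degree 2 takes the letter 1 step above D, which is E.
In major, degree 2 sits 2 semitones above the tonic. Db + 2 semitones is pitch class 3, spelled on E as Eb.

Eb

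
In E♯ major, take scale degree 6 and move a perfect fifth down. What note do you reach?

Scale degree 6 of E# major is C##.
A perfect fifth (7 semitones) below C## lands on the letter F, giving F##.

F##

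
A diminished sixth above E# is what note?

E up a major sixth is C#, so the target letter is C.
From E#, a diminished sixth is 7 semitones up: C.

C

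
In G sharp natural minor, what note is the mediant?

B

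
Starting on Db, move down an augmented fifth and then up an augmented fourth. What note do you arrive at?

Cb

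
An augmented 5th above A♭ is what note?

E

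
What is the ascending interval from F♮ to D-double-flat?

Counting letters F–G–A–B–C–D gives a sixth.
F→Dbb = 7 semitones, 2 narrower than the major sixth (9), so diminished.

diminished sixth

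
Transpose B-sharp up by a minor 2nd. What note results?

A second above B lands on the letter C.
A minor second spans 1 semitone, so B# moves to pitch class 1. On the letter C that is C#.

C#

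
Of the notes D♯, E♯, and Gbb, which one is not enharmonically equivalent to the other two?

D#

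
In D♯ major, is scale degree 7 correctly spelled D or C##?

Each scale degree takes a distinct letter name. Degree 7 of a scale on D must use the letter C.
C## and D are enharmonically the same pitch, but only C## uses the letter C, so it is the correct spelling here.

C##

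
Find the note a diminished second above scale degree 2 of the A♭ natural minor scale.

Cbb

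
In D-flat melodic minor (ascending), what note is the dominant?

Degree 5 takes the letter 4 steps above D, which is A.
In melodic minor (ascending), degree 5 sits 7 semitones above the tonic. Db + 7 semitones is pitch class 8, spelled on A as Ab.

Ab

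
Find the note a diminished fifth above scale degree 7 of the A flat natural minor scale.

Scale degree 7 of Ab natural minor is Gb.
A diminished fifth (6 semitones) above Gb lands on the letter D, giving Dbb.

Dbb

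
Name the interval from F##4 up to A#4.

minor third

The letter names run F→A, a span of 2 letter steps, so the interval is some kind of third.
F## to A# is 3 semitones. A major third is 4, so 3 makes it minor.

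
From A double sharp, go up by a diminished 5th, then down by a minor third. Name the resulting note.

C##

A diminished fifth up from A## is E# (letter E, 6 semitones up).
A minor third down from E# is C## (letter C, 3 semitones down).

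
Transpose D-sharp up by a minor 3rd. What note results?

A third above D lands on the letter F.
A minor third spans 3 semitones, so D# moves to pitch class 6. On the letter F that is F#.

F#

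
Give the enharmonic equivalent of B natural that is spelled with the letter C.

Cb

B is pitch class 11. The letter C alone is pitch class 0.
To reach pitch class 11 from C requires an offset of -1 semitone, i.e. flat: Cb.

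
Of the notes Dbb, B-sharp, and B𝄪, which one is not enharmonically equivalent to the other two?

In 12-tone equal temperament, enharmonic equivalents share a pitch class. Dbb is pitch class 0; B# is pitch class 0; B## is pitch class 1.
Dbb and B# share pitch class 0, while B## is pitch class 1.

B##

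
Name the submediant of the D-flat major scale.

Degree 6 takes the letter 5 steps above D, which is B.
In major, degree 6 sits 9 semitones above the tonic. Db + 9 semitones is pitch class 10, spelled on B as Bb.

Bb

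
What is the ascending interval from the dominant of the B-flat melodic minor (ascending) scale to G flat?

The dominant of Bb melodic minor (ascending) is F.
F up to Gb: letters F→G make it a second; 1 semitone makes it minor.

minor second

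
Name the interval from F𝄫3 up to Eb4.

The letter names run F→E, a span of 6 letter steps, so the interval is some kind of seventh.
Fbb to Eb is 12 semitones. A major seventh is 11, so 12 makes it augmented.

augmented seventh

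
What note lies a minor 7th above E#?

A seventh above E lands on the letter D.
A minor seventh spans 10 semitones, so E# moves to pitch class 3. On the letter D that is D#.

D#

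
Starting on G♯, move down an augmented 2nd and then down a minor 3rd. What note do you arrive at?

D

An augmented second down from G# is F (letter F, 3 semitones down).
A minor third down from F is D (letter D, 3 semitones down).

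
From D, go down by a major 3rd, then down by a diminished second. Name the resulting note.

A#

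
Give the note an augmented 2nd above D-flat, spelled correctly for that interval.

E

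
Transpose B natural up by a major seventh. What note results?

A#

A seventh above B lands on the letter A.
A major seventh spans 11 semitones, so B moves to pitch class 10. On the letter A that is A#.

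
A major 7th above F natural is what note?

E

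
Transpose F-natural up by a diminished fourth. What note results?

Bbb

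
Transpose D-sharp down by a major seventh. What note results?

E

D down a major seventh is Eb, so the target letter is E.
From D#, a major seventh is 11 semitones down: E.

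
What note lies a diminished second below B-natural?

B down a major second is A, so the target letter is A.
From B, a diminished second is 0 semitones down: A##.

A##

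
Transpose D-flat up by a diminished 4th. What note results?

A fourth above D lands on the letter G.
A diminished fourth spans 4 semitones, so Db moves to pitch class 5. On the letter G that is Gbb.

Gbb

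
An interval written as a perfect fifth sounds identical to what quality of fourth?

doubly augmented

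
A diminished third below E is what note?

A third below E lands on the letter C.
A diminished third spans 2 semitones, so E moves to pitch class 2. On the letter C that is C##.

C##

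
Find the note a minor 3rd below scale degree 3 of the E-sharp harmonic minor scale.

Scale degree 3 of E# harmonic minor is G#.
A minor third (3 semitones) below G# lands on the letter E, giving E#.

E#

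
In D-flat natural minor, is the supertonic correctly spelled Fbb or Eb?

Eb

Each scale degree takes a distinct letter name. Degree 2 of a scale on D must use the letter E.
Eb and Fbb are enharmonically the same pitch, but only Eb uses the letter E, so it is the correct spelling here.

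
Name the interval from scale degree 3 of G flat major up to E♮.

augmented fourth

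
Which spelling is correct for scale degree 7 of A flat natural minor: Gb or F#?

Gb

Each scale degree takes a distinct letter name. Degree 7 of a scale on A must use the letter G.
Gb and F# are enharmonically the same pitch, but only Gb uses the letter G, so it is the correct spelling here.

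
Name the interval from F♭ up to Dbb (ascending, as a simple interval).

minor sixth

The letter names run F→D, a span of 5 letter steps, so the interval is some kind of sixth.
Fb to Dbb is 8 semitones. A major sixth is 9, so 8 makes it minor.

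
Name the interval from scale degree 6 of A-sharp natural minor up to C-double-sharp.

augmented fifth

Scale degree 6 of A# natural minor is F#.
F# up to C##: letters F→C make it a fifth; 8 semitones makes it augmented.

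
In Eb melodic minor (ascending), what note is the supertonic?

F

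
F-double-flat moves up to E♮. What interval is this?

The letter names run F→E, a span of 6 letter steps, so the interval is some kind of seventh.
Fbb to E is 13 semitones. A major seventh is 11, so 13 makes it doubly augmented.

doubly augmented seventh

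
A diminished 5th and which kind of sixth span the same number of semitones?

doubly diminished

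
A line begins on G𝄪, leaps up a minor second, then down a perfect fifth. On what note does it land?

D#

A minor second up from G## is A# (letter A, 1 semitone up).
A perfect fifth down from A# is D# (letter D, 7 semitones down).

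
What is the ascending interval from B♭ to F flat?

diminished fifth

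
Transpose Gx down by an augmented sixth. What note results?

B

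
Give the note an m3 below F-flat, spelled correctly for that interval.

Db

A third below F lands on the letter D.
A minor third spans 3 semitones, so Fb moves to pitch class 1. On the letter D that is Db.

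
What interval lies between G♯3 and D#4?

perfect fifth

Counting letters G–A–B–C–D gives a fifth.
G#→D# = 7 semitones, exactly the perfect fifth.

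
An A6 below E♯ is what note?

E down a major sixth is G, so the target letter is G.
From E#, an augmented sixth is 10 semitones down: G.

G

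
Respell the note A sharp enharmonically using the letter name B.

A# is pitch class 10. The letter B alone is pitch class 11.
To reach pitch class 10 from B requires an offset of -1 semitone, i.e. flat: Bb.

Bb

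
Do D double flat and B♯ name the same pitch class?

Yes

Dbb is pitch class 0; B# is pitch class 0.
All spellings map to pitch class 0, so they are enharmonically equivalent.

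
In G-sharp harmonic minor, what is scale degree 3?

B

The G# harmonic minor scale runs G# A# B C# D# E F##.
Degree 3 is B.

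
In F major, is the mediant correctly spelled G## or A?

A

Each scale degree takes a distinct letter name. Degree 3 of a scale on F must use the letter A.
A and G## are enharmonically the same pitch, but only A uses the letter A, so it is the correct spelling here.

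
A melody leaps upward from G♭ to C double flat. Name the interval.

The letter names run G→C, a span of 3 letter steps, so the interval is some kind of fourth.
Gb to Cbb is 4 semitones. A perfect fourth is 5, so 4 makes it diminished.

diminished fourth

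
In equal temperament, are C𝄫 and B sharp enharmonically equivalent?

Two spellings are enharmonically equivalent only if they share a pitch class.
Here Cbb → 10, B# → 0; 0 ≠ 10, so they are not.

No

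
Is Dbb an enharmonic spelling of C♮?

Yes

Dbb is pitch class 0; C is pitch class 0.
All spellings map to pitch class 0, so they are enharmonically equivalent.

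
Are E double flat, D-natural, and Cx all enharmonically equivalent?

Yes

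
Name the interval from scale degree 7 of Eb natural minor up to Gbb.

Scale degree 7 of Eb natural minor is Db.
Db up to Gbb: letters D→G make it a fourth; 4 semitones makes it diminished.

diminished fourth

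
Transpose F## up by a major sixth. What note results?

D##

F up a major sixth is D, so the target letter is D.
From F##, a major sixth is 9 semitones up: D##.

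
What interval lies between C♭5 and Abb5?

minor sixth

The letter names run C→A, a span of 5 letter steps, so the interval is some kind of sixth.
Cb to Abb is 8 semitones. A major sixth is 9, so 8 makes it minor.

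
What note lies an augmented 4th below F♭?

Cbb

A fourth below F lands on the letter C.
An augmented fourth spans 6 semitones, so Fb moves to pitch class 10. On the letter C that is Cbb.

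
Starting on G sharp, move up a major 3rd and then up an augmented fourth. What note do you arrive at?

E##

A major third up from G# is B# (letter B, 4 semitones up).
An augmented fourth up from B# is E## (letter E, 6 semitones up).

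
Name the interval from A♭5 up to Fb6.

minor sixth

Counting letters A–B–C–D–E–F gives a sixth.
Ab→Fb = 8 semitones, 1 narrower than the major sixth (9), so minor.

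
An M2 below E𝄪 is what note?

E down a major second is D, so the target letter is D.
From E##, a major second is 2 semitones down: D##.

D##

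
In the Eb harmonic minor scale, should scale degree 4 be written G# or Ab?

Each scale degree takes a distinct letter name. Degree 4 of a scale on E must use the letter A.
Ab and G# are enharmonically the same pitch, but only Ab uses the letter A, so it is the correct spelling here.

Ab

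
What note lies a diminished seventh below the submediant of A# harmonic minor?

The submediant of A# harmonic minor is F#.
A diminished seventh (9 semitones) below F# lands on the letter G, giving G##.

G##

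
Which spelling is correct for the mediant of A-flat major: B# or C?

C

Each scale degree takes a distinct letter name. Degree 3 of a scale on A must use the letter C.
C and B# are enharmonically the same pitch, but only C uses the letter C, so it is the correct spelling here.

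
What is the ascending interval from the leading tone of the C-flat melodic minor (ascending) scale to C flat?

minor second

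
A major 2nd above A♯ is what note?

B#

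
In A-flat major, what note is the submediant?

Degree 6 takes the letter 5 steps above A, which is F.
In major, degree 6 sits 9 semitones above the tonic. Ab + 9 semitones is pitch class 5, spelled on F as F.

F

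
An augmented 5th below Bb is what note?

Ebb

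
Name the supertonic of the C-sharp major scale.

D#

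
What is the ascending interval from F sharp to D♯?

Counting letters F–G–A–B–C–D gives a sixth.
F#→D# = 9 semitones, exactly the major sixth.

major sixth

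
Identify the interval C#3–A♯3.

major sixth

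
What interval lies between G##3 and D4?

doubly diminished fifth

Counting letters G–A–B–C–D gives a fifth.
G##→D = 5 semitones, 2 narrower than the perfect fifth (7), so doubly diminished.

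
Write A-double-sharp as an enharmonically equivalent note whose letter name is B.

B

Plain B sits at the same pitch as A##, so on the letter B the same pitch needs a natural: B.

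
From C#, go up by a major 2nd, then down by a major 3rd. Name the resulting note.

A major second up from C# is D# (letter D, 2 semitones up).
A major third down from D# is B (letter B, 4 semitones down).

B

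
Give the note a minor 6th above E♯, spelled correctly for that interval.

A sixth above E lands on the letter C.
A minor sixth spans 8 semitones, so E# moves to pitch class 1. On the letter C that is C#.

C#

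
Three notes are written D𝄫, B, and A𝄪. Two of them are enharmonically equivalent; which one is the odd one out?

Dbb

In 12-tone equal temperament, enharmonic equivalents share a pitch class. Dbb is pitch class 0; B is pitch class 11; A## is pitch class 11.
B and A## share pitch class 11, while Dbb is pitch class 0.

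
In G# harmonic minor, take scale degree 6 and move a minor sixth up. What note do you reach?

C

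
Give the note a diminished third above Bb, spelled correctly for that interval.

Dbb

A third above B lands on the letter D.
A diminished third spans 2 semitones, so Bb moves to pitch class 0. On the letter D that is Dbb.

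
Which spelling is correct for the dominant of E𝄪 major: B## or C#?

B##

Each scale degree takes a distinct letter name. Degree 5 of a scale on E must use the letter B.
B## and C# are enharmonically the same pitch, but only B## uses the letter B, so it is the correct spelling here.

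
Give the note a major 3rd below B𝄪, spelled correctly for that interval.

G##

B down a major third is G, so the target letter is G.
From B##, a major third is 4 semitones down: G##.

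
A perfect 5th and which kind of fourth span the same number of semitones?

doubly augmented

A perfect fifth spans 7 semitones.
A fourth spanning 7 semitones is doubly augmented (the perfect fourth is 5).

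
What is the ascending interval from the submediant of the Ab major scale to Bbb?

The submediant of Ab major is F.
F up to Bbb: letters F→B make it a fourth; 4 semitones makes it diminished.

diminished fourth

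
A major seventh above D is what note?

C#

A seventh above D lands on the letter C.
A major seventh spans 11 semitones, so D moves to pitch class 1. On the letter C that is C#.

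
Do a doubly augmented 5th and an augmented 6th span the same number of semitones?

A doubly augmented fifth spans 9 semitones; an augmented sixth spans 10.
The spans differ, so they are not enharmonic equivalents.

No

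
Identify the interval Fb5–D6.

augmented sixth

Counting letters F–G–A–B–C–D gives a sixth.
Fb→D = 10 semitones, 1 wider than the major sixth (9), so augmented.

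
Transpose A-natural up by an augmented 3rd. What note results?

C##

A up a major third is C#, so the target letter is C.
From A, an augmented third is 5 semitones up: C##.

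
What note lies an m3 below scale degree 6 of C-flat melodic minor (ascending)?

F

Scale degree 6 of Cb melodic minor (ascending) is Ab.
A minor third (3 semitones) below Ab lands on the letter F, giving F.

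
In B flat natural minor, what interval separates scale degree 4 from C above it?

Scale degree 4 of Bb natural minor is Eb.
Eb up to C: letters E→C make it a sixth; 9 semitones makes it major.

major sixth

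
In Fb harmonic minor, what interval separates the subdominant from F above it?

The subdominant of Fb harmonic minor is Bbb.
Bbb up to F: letters B→F make it a fifth; 8 semitones makes it augmented.

augmented fifth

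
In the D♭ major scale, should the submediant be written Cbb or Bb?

Each scale degree takes a distinct letter name. Degree 6 of a scale on D must use the letter B.
Bb and Cbb are enharmonically the same pitch, but only Bb uses the letter B, so it is the correct spelling here.

Bb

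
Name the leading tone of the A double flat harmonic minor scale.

Degree 7 takes the letter 6 steps above A, which is G.
In harmonic minor, degree 7 sits 11 semitones above the tonic. Abb + 11 semitones is pitch class 6, spelled on G as Gb.

Gb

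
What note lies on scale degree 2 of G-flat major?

Ab

Degree 2 takes the letter 1 step above G, which is A.
In major, degree 2 sits 2 semitones above the tonic. Gb + 2 semitones is pitch class 8, spelled on A as Ab.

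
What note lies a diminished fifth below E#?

E down a perfect fifth is A, so the target letter is A.
From E#, a diminished fifth is 6 semitones down: A##.

A##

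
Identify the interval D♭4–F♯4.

augmented third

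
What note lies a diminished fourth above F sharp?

Bb

F up a perfect fourth is Bb, so the target letter is B.
From F#, a diminished fourth is 4 semitones up: Bb.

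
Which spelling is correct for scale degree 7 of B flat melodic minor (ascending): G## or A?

A

Each scale degree takes a distinct letter name. Degree 7 of a scale on B must use the letter A.
A and G## are enharmonically the same pitch, but only A uses the letter A, so it is the correct spelling here.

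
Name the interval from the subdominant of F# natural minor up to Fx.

The subdominant of F# natural minor is B.
B up to F##: letters B→F make it a fifth; 8 semitones makes it augmented.

augmented fifth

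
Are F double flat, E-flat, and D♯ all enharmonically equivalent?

Yes

Fbb = pitch class 3 and Eb = pitch class 3 and D# = pitch class 3 — the same pitch class, so they are enharmonic equivalents.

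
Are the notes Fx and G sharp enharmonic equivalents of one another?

No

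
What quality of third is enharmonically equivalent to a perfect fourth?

A perfect fourth spans 5 semitones.
A third spanning 5 semitones is augmented (the major third is 4).

augmented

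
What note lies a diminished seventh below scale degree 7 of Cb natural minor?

C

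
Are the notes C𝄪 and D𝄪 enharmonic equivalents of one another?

Two spellings are enharmonically equivalent only if they share a pitch class.
Here C## → 2, D## → 4; 2 ≠ 4, so they are not.

No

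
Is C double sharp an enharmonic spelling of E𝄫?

C## = pitch class 2 and Ebb = pitch class 2 — the same pitch class, so they are enharmonic equivalents.

Yes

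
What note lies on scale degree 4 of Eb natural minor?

Degree 4 takes the letter 3 steps above E, which is A.
In natural minor, degree 4 sits 5 semitones above the tonic. Eb + 5 semitones is pitch class 8, spelled on A as Ab.

Ab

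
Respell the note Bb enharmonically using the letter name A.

Plain A sits 1 semitone below Bb, so on the letter A the same pitch needs a sharp: A#.

A#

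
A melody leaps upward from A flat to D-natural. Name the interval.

The letter names run A→D, a span of 3 letter steps, so the interval is some kind of fourth.
Ab to D is 6 semitones. A perfect fourth is 5, so 6 makes it augmented.

augmented fourth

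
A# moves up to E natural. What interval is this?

diminished fifth

The letter names run A→E, a span of 4 letter steps, so the interval is some kind of fifth.
A# to E is 6 semitones. A perfect fifth is 7, so 6 makes it diminished.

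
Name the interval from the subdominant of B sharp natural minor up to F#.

The subdominant of B# natural minor is E#.
E# up to F#: letters E→F make it a second; 1 semitone makes it minor.

minor second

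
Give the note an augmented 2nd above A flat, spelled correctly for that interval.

B

A second above A lands on the letter B.
An augmented second spans 3 semitones, so Ab moves to pitch class 11. On the letter B that is B.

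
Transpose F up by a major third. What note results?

A third above F lands on the letter A.
A major third spans 4 semitones, so F moves to pitch class 9. On the letter A that is A.

A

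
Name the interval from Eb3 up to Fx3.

doubly augmented second

Counting letters E–F gives a second.
Eb→F## = 4 semitones, 2 wider than the major second (2), so doubly augmented.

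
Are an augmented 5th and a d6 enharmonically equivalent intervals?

An augmented fifth spans 8 semitones; a diminished sixth spans 7.
The spans differ, so they are not enharmonic equivalents.

No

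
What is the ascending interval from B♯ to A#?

The letter names run B→A, a span of 6 letter steps, so the interval is some kind of seventh.
B# to A# is 10 semitones. A major seventh is 11, so 10 makes it minor.

minor seventh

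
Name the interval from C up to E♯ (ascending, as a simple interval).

augmented third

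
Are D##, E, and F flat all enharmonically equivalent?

Yes

D## is pitch class 4; E is pitch class 4; Fb is pitch class 4.
All spellings map to pitch class 4, so they are enharmonically equivalent.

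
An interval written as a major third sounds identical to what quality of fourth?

diminished

A major third spans 4 semitones.
A fourth spanning 4 semitones is diminished (the perfect fourth is 5).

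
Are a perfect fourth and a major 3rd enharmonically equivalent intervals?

No

A perfect fourth spans 5 semitones; a major third spans 4.
The spans differ, so they are not enharmonic equivalents.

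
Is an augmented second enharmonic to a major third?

No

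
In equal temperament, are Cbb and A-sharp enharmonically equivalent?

Yes

Cbb is pitch class 10; A# is pitch class 10.
All spellings map to pitch class 10, so they are enharmonically equivalent.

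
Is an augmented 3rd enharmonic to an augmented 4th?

No

An augmented third spans 5 semitones; an augmented fourth spans 6.
The spans differ, so they are not enharmonic equivalents.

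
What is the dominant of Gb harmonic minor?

The Gb harmonic minor scale runs Gb Ab Bbb Cb Db Ebb F.
Degree 5 is Db.

Db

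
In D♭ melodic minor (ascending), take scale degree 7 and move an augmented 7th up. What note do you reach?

Scale degree 7 of Db melodic minor (ascending) is C.
An augmented seventh (12 semitones) above C lands on the letter B, giving B#.

B#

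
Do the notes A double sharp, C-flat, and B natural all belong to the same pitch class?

Yes

A## = pitch class 11 and Cb = pitch class 11 and B = pitch class 11 — the same pitch class, so they are enharmonic equivalents.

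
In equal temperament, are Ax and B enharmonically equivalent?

Yes

A## = pitch class 11 and B = pitch class 11 — the same pitch class, so they are enharmonic equivalents.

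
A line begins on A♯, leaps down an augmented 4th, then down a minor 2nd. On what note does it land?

An augmented fourth down from A# is E (letter E, 6 semitones down).
A minor second down from E is D# (letter D, 1 semitone down).

D#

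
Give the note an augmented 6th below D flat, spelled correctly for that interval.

Fbb

A sixth below D lands on the letter F.
An augmented sixth spans 10 semitones, so Db moves to pitch class 3. On the letter F that is Fbb.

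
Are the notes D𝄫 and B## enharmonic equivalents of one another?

No

Dbb is pitch class 0; B## is pitch class 1.
The pitch classes differ (0 vs. 1), so they are not enharmonic equivalents.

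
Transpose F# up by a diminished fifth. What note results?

C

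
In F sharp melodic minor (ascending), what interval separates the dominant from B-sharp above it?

major seventh

The dominant of F# melodic minor (ascending) is C#.
C# up to B#: letters C→B make it a seventh; 11 semitones makes it major.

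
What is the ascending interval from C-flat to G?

augmented fifth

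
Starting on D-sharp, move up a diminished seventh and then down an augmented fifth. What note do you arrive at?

Fb

A diminished seventh up from D# is C (letter C, 9 semitones up).
An augmented fifth down from C is Fb (letter F, 8 semitones down).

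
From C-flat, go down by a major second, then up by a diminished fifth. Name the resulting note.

A major second down from Cb is Bbb (letter B, 2 semitones down).
A diminished fifth up from Bbb is Fbb (letter F, 6 semitones up).

Fbb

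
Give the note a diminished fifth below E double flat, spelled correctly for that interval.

Ab

E down a perfect fifth is A, so the target letter is A.
From Ebb, a diminished fifth is 6 semitones down: Ab.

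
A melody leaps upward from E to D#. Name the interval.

major seventh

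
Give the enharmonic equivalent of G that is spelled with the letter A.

Abb

G is pitch class 7. The letter A alone is pitch class 9.
To reach pitch class 7 from A requires an offset of -2 semitones, i.e. double flat: Abb.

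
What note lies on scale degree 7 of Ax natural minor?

G##

Degree 7 takes the letter 6 steps above A, which is G.
In natural minor, degree 7 sits 10 semitones above the tonic. A## + 10 semitones is pitch class 9, spelled on G as G##.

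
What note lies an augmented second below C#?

Bb

A second below C lands on the letter B.
An augmented second spans 3 semitones, so C# moves to pitch class 10. On the letter B that is Bb.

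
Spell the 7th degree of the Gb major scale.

The Gb major scale runs Gb Ab Bb Cb Db Eb F.
Degree 7 is F.

F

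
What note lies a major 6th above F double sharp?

D##

A sixth above F lands on the letter D.
A major sixth spans 9 semitones, so F## moves to pitch class 4. On the letter D that is D##.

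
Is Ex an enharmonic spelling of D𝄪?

No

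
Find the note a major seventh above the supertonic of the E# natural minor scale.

The supertonic of E# natural minor is F##.
A major seventh (11 semitones) above F## lands on the letter E, giving E##.

E##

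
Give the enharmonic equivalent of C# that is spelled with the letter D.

Db

Plain D sits 1 semitone above C#, so on the letter D the same pitch needs a flat: Db.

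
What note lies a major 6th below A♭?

A down a major sixth is C, so the target letter is C.
From Ab, a major sixth is 9 semitones down: Cb.

Cb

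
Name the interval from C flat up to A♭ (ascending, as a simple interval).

major sixth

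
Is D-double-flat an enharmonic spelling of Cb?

No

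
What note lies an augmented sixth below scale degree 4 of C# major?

Ab

Scale degree 4 of C# major is F#.
An augmented sixth (10 semitones) below F# lands on the letter A, giving Ab.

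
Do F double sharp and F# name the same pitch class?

No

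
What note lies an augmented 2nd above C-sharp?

A second above C lands on the letter D.
An augmented second spans 3 semitones, so C# moves to pitch class 4. On the letter D that is D##.

D##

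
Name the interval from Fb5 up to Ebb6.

minor seventh

The letter names run F→E, a span of 6 letter steps, so the interval is some kind of seventh.
Fb to Ebb is 10 semitones. A major seventh is 11, so 10 makes it minor.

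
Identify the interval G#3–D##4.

augmented fifth

Counting letters G–A–B–C–D gives a fifth.
G#→D## = 8 semitones, 1 wider than the perfect fifth (7), so augmented.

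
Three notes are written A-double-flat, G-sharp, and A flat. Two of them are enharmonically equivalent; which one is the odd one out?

Abb

In 12-tone equal temperament, enharmonic equivalents share a pitch class. Abb is pitch class 7; G# is pitch class 8; Ab is pitch class 8.
G# and Ab share pitch class 8, while Abb is pitch class 7.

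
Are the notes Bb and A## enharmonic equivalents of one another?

Two spellings are enharmonically equivalent only if they share a pitch class.
Here Bb → 10, A## → 11; 10 ≠ 11, so they are not.

No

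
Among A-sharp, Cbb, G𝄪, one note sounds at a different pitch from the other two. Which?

In 12-tone equal temperament, enharmonic equivalents share a pitch class. A# is pitch class 10; Cbb is pitch class 10; G## is pitch class 9.
A# and Cbb share pitch class 10, while G## is pitch class 9.

G##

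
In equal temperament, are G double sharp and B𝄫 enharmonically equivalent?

G## is pitch class 9; Bbb is pitch class 9.
All spellings map to pitch class 9, so they are enharmonically equivalent.

Yes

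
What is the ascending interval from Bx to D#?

diminished third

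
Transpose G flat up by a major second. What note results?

Ab

A second above G lands on the letter A.
A major second spans 2 semitones, so Gb moves to pitch class 8. On the letter A that is Ab.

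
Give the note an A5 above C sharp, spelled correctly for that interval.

C up a perfect fifth is G, so the target letter is G.
From C#, an augmented fifth is 8 semitones up: G##.

G##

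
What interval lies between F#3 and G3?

minor second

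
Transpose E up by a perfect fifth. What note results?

E up a perfect fifth is B, so the target letter is B.
From E, a perfect fifth is 7 semitones up: B.

B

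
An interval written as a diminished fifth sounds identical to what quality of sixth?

A diminished fifth spans 6 semitones.
A sixth spanning 6 semitones is doubly diminished (the major sixth is 9).

doubly diminished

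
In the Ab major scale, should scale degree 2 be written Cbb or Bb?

Bb

Each scale degree takes a distinct letter name. Degree 2 of a scale on A must use the letter B.
Bb and Cbb are enharmonically the same pitch, but only Bb uses the letter B, so it is the correct spelling here.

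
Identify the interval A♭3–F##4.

doubly augmented sixth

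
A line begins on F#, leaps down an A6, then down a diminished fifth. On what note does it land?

An augmented sixth down from F# is Ab (letter A, 10 semitones down).
A diminished fifth down from Ab is D (letter D, 6 semitones down).

D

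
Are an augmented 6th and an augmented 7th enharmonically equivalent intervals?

An augmented sixth spans 10 semitones; an augmented seventh spans 12.
The spans differ, so they are not enharmonic equivalents.

No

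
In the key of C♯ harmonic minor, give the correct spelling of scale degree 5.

G#

The C# harmonic minor scale runs C# D# E F# G# A B#.
Degree 5 is G#.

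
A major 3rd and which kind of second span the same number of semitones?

A major third spans 4 semitones.
A second spanning 4 semitones is doubly augmented (the major second is 2).

doubly augmented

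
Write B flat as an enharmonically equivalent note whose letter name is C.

Plain C sits 2 semitones above Bb, so on the letter C the same pitch needs a double flat: Cbb.

Cbb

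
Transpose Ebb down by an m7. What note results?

Fb

A seventh below E lands on the letter F.
A minor seventh spans 10 semitones, so Ebb moves to pitch class 4. On the letter F that is Fb.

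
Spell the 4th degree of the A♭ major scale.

The Ab major scale runs Ab Bb C Db Eb F G.
Degree 4 is Db.

Db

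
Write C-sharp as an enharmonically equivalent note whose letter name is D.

C# is pitch class 1. The letter D alone is pitch class 2.
To reach pitch class 1 from D requires an offset of -1 semitone, i.e. flat: Db.

Db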